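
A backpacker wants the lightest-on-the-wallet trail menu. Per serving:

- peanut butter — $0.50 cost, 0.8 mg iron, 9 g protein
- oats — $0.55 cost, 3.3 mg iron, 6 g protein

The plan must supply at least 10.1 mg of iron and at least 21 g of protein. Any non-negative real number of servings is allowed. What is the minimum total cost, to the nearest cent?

This is a tiny linear program; its minimum lies at a vertex of the feasible set. List the vertices and price them.
peanut butter only: max(10.1/0.8, 21/9) = 12.62 servings → $6.31.
oats only: max(10.1/3.3, 21/6) = 3.5 servings → $1.93.
peanut butter + oats with both tight: 0.3494 servings and 2.976 servings → $1.81.
The minimum over all feasible corners is $1.81.

$1.81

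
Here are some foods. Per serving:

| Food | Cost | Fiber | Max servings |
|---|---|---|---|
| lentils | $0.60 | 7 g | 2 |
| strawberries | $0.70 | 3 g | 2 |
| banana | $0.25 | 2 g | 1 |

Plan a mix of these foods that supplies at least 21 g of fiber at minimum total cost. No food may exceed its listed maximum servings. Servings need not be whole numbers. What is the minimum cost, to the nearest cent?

$2.62

Cost per g of fiber: lentils $0.0857, banana $0.1250, strawberries $0.2333.
Take 2 servings of lentils: +14.0 g fiber for $1.20 (total $1.20, still need 7.0 g).
Take 1 serving of banana: +2.0 g fiber for $0.25 (total $1.45, still need 5.0 g).
Take 1.667 servings of strawberries: +5.0 g fiber for $1.17 (total $2.62, still need 0.0 g).
Greedy by cheapest-per-g is optimal for a single linear constraint, so the minimum cost is $2.62.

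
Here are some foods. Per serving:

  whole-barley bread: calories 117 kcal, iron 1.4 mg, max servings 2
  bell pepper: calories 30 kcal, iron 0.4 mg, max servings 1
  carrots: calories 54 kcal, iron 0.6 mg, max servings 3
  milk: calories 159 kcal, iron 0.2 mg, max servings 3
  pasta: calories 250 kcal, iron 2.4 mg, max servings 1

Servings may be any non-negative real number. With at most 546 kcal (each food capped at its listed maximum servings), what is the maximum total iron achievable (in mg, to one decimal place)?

Iron per kcal: bell pepper 0.01333, whole-barley bread 0.01197, carrots 0.01111, pasta 0.0096, milk 0.001258.
Take 1 serving of bell pepper: uses 30 kcal, +0.4 mg iron (running total 0.4 mg).
Take 2 servings of whole-barley bread: uses 234 kcal, +2.8 mg iron (running total 3.2 mg).
Take 3 servings of carrots: uses 162 kcal, +1.8 mg iron (running total 5.0 mg).
Take 0.48 servings of pasta: uses 120 kcal, +1.2 mg iron (running total 6.2 mg).
Greedy by best ratio exhausts the calories allowance optimally: 6.2 mg.

6.2 mg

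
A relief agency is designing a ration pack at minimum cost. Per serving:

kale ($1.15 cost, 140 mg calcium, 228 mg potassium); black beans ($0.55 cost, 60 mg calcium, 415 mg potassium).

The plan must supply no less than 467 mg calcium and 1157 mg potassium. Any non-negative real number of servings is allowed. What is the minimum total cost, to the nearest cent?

An LP optimum is at a vertex; with two nutrient constraints at most two foods are used. Check each candidate.
kale only: max(467/140, 1157/228) = 5.075 servings → $5.84.
black beans only: max(467/60, 1157/415) = 7.783 servings → $4.28.
kale + black beans with both tight: 2.8 servings and 1.25 servings → $3.91.
So the least-cost plan costs $3.91.

$3.91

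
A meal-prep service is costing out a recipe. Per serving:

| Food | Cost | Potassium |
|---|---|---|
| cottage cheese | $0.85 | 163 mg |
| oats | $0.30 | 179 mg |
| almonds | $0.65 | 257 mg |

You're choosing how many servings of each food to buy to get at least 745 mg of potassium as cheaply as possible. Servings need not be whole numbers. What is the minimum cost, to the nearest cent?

Cost per mg of potassium: oats $0.0017, almonds $0.0025, cottage cheese $0.0052.
With no serving limits, use only oats: 745 mg / 179 mg = 4.162 servings × $0.30 = $1.25.

$1.25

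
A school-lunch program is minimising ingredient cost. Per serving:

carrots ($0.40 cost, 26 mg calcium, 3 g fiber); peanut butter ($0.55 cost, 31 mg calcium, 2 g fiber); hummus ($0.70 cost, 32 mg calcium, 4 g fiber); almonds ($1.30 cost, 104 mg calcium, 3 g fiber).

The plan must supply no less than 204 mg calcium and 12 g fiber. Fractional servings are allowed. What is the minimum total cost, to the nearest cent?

$2.75

A basic optimal solution has at most two foods positive. Try each food alone and each pair with both targets met exactly.
carrots only: max(204/26, 12/3) = 7.846 servings → $3.14.
peanut butter only: max(204/31, 12/2) = 6.581 servings → $3.62.
hummus only: max(204/32, 12/4) = 6.375 servings → $4.46.
almonds only: max(204/104, 12/3) = 4 servings → $5.20.
carrots + peanut butter: intersection lies outside the first quadrant.
carrots + hummus with both targets exact would need a negative amount; discard.
carrots + almonds with both tight: 2.718 servings and 1.282 servings → $2.75.
peanut butter + hummus: the both-tight solution has a negative serving — not a feasible corner.
peanut butter + almonds with both tight: 5.53 servings and 0.313 servings → $3.45.
hummus + almonds with both tight: 1.988 servings and 1.35 servings → $3.15.
The minimum over all feasible corners is $2.75.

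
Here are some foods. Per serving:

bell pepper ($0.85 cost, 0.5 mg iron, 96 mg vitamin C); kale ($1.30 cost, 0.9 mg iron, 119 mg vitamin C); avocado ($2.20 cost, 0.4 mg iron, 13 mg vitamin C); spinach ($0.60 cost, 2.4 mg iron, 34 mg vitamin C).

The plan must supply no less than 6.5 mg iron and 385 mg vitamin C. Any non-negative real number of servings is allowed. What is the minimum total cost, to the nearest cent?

The cheapest plan sits at a corner of the feasible region — with two constraints it uses at most two foods.
bell pepper only: max(6.5/0.5, 385/96) = 13 servings → $11.05.
kale only: max(6.5/0.9, 385/119) = 7.222 servings → $9.39.
avocado only: max(6.5/0.4, 385/13) = 29.62 servings → $65.15.
spinach only: max(6.5/2.4, 385/34) = 11.32 servings → $6.79.
bell pepper + kale: the both-tight solution has a negative serving — not a feasible corner.
bell pepper + avocado with both tight: 2.179 servings and 13.53 servings → $31.61.
bell pepper + spinach with both tight: 3.294 servings and 2.022 servings → $4.01.
kale + avocado with both tight: 1.936 servings and 11.89 servings → $28.68.
kale + spinach with both tight: 2.757 servings and 1.675 servings → $4.59.
avocado + spinach: intersection lies outside the first quadrant.
Cheapest feasible corner: $4.01.

$4.01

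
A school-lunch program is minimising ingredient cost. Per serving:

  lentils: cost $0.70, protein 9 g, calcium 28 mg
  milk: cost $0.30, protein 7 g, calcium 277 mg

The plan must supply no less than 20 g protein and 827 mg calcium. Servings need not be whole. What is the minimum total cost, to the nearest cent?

This is a tiny linear program; its minimum lies at a vertex of the feasible set. List the vertices and price them.
lentils only: max(20/9, 827/28) = 29.54 servings → $20.68.
milk only: max(20/7, 827/277) = 2.986 servings → $0.90.
lentils + milk: the both-tight solution has a negative serving — not a feasible corner.
So the least-cost plan costs $0.90.

$0.90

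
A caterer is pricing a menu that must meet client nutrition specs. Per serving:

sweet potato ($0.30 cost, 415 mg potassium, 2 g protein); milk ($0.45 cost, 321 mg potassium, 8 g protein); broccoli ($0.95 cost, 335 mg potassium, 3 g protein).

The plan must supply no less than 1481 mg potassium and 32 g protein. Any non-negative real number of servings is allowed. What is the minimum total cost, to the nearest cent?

With two linear requirements the optimum uses one or two foods; enumerate the corners.
sweet potato only: max(1481/415, 32/2) = 16 servings → $4.80.
milk only: max(1481/321, 32/8) = 4.614 servings → $2.08.
broccoli only: max(1481/335, 32/3) = 10.67 servings → $10.13.
sweet potato + milk with both tight: 0.5885 servings and 3.853 servings → $1.91.
sweet potato + broccoli: the both-tight solution has a negative serving — not a feasible corner.
milk + broccoli with both tight: 3.656 servings and 0.9179 servings → $2.52.
Cheapest feasible corner: $1.91.

$1.91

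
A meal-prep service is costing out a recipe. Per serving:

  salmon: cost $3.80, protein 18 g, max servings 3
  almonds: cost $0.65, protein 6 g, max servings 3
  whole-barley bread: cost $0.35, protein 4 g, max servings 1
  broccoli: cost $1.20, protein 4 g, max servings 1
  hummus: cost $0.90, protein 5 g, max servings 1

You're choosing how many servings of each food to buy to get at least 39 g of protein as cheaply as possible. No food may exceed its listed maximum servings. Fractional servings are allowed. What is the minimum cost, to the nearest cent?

$5.73

Cost per g of protein: whole-barley bread $0.0875, almonds $0.1083, hummus $0.1800, salmon $0.2111, broccoli $0.3000.
Take 1 serving of whole-barley bread: +4.0 g protein for $0.35 (total $0.35, still need 35.0 g).
Take 3 servings of almonds: +18.0 g protein for $1.95 (total $2.30, still need 17.0 g).
Take 1 serving of hummus: +5.0 g protein for $0.90 (total $3.20, still need 12.0 g).
Take 0.6667 servings of salmon: +12.0 g protein for $2.53 (total $5.73, still need 0.0 g).
Greedy by cheapest-per-g is optimal for a single linear constraint, so the minimum cost is $5.73.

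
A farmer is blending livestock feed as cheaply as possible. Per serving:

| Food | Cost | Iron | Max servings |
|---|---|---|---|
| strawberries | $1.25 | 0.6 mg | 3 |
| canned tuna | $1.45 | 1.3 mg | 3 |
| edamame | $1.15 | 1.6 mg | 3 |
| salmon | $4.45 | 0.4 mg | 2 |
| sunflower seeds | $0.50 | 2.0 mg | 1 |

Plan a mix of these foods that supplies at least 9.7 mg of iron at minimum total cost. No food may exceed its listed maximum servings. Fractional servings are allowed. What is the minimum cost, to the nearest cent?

Cost per mg of iron: sunflower seeds $0.2500, edamame $0.7188, canned tuna $1.1154, strawberries $2.0833, salmon $11.1250.
Take 1 serving of sunflower seeds: +2.0 mg iron for $0.50 (total $0.50, still need 7.7 mg).
Take 3 servings of edamame: +4.8 mg iron for $3.45 (total $3.95, still need 2.9 mg).
Take 2.231 servings of canned tuna: +2.9 mg iron for $3.23 (total $7.18, still need 0.0 mg).
Filling from the cheapest source first is optimal under one linear minimum: $7.18.

$7.18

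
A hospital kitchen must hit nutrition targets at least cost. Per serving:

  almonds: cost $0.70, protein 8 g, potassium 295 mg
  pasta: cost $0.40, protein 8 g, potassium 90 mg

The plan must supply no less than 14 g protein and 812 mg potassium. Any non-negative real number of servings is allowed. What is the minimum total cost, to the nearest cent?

A basic optimal solution has at most two foods positive. Try each food alone and each pair with both targets met exactly.
almonds only: max(14/8, 812/295) = 2.753 servings → $1.93.
pasta only: max(14/8, 812/90) = 9.022 servings → $3.61.
almonds + pasta with both targets exact would need a negative amount; discard.
So the least-cost plan costs $1.93.

$1.93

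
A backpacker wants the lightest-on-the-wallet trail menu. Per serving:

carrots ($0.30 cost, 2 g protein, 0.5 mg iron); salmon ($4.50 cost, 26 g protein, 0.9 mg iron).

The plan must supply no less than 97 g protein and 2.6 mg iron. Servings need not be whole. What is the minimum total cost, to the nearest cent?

$14.55

The cheapest plan sits at a corner of the feasible region — with two constraints it uses at most two foods.
carrots only: max(97/2, 2.6/0.5) = 48.5 servings → $14.55.
salmon only: max(97/26, 2.6/0.9) = 3.731 servings → $16.79.
carrots + salmon: intersection lies outside the first quadrant.
The minimum over all feasible corners is $14.55.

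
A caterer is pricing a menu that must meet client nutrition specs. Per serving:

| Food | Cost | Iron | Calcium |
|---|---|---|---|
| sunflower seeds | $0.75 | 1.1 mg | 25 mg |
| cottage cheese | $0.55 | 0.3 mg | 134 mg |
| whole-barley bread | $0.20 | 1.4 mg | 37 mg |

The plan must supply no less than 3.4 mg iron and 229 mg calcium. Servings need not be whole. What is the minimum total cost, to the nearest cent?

$1.05

With two linear requirements the optimum uses one or two foods; enumerate the corners.
sunflower seeds only: max(3.4/1.1, 229/25) = 9.16 servings → $6.87.
cottage cheese only: max(3.4/0.3, 229/134) = 11.33 servings → $6.23.
whole-barley bread only: max(3.4/1.4, 229/37) = 6.189 servings → $1.24.
sunflower seeds + cottage cheese with both tight: 2.766 servings and 1.193 servings → $2.73.
sunflower seeds + whole-barley bread: the both-tight solution has a negative serving — not a feasible corner.
cottage cheese + whole-barley bread with both tight: 1.104 servings and 2.192 servings → $1.05.
Cheapest feasible corner: $1.05.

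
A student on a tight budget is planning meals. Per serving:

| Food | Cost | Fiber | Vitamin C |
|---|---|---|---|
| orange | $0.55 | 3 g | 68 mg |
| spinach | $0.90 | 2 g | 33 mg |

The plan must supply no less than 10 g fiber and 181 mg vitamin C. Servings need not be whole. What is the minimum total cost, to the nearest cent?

For a min-cost LP with two ≥-constraints, a basic feasible solution has at most two positive variables.
orange only: max(10/3, 181/68) = 3.333 servings → $1.83.
spinach only: max(10/2, 181/33) = 5.485 servings → $4.94.
orange + spinach with both tight: 0.8649 servings and 3.703 servings → $3.81.
So the least-cost plan costs $1.83.

$1.83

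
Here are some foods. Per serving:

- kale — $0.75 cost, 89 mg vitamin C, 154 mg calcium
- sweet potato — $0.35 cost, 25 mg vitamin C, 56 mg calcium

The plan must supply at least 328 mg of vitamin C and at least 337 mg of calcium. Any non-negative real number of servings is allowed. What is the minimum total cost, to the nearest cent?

Compare the cost at each extreme point of the feasible region.
kale only: max(328/89, 337/154) = 3.685 servings → $2.76.
sweet potato only: max(328/25, 337/56) = 13.12 servings → $4.59.
kale + sweet potato: intersection lies outside the first quadrant.
So the least-cost plan costs $2.76.

$2.76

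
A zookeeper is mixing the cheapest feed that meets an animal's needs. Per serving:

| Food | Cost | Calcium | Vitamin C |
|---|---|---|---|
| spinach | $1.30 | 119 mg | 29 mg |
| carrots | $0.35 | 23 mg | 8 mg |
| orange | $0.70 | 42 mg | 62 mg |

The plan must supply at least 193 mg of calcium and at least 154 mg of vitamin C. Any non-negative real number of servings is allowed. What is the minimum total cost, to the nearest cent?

$2.61

At the optimum either one food covers both requirements or two foods hit both targets exactly; no other combination can be cheaper.
spinach only: max(193/119, 154/29) = 5.31 servings → $6.90.
carrots only: max(193/23, 154/8) = 19.25 servings → $6.74.
orange only: max(193/42, 154/62) = 4.595 servings → $3.22.
spinach + carrots: intersection lies outside the first quadrant.
spinach + orange with both tight: 0.8925 servings and 2.066 servings → $2.61.
carrots + orange with both tight: 5.044 servings and 1.833 servings → $3.05.
The minimum over all feasible corners is $2.61.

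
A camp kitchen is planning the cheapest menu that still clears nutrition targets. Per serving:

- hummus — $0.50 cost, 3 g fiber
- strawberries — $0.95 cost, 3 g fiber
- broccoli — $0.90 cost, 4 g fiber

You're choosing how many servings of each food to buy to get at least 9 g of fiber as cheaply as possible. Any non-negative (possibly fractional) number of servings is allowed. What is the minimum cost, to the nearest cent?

Cost per g of fiber: hummus $0.1667, broccoli $0.2250, strawberries $0.3167.
With no serving limits, use only hummus: 9 g / 3 g = 3 servings × $0.50 = $1.50.

$1.50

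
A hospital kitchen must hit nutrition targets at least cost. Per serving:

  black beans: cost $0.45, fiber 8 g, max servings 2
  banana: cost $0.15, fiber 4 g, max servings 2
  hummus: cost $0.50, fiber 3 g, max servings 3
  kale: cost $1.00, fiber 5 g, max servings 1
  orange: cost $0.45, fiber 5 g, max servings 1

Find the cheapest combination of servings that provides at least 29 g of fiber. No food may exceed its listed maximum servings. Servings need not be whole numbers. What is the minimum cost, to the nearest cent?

$1.65

Cost per g of fiber: banana $0.0375, black beans $0.0563, orange $0.0900, hummus $0.1667, kale $0.2000.
Take 2 servings of banana: +8.0 g fiber for $0.30 (total $0.30, still need 21.0 g).
Take 2 servings of black beans: +16.0 g fiber for $0.90 (total $1.20, still need 5.0 g).
Take 1 serving of orange: +5.0 g fiber for $0.45 (total $1.65, still need 0.0 g).
Greedy by cheapest-per-g is optimal for a single linear constraint, so the minimum cost is $1.65.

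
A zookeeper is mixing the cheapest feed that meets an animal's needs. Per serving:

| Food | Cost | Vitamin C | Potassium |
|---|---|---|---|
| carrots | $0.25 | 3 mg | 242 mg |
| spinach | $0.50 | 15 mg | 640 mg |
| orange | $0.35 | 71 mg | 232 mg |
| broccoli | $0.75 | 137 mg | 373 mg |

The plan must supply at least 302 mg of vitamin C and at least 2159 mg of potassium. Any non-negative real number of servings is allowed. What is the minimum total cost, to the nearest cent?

$2.33

Two binding constraints pin down two serving amounts, so the optimal mix uses at most two foods. The candidates are each food alone (scaled to the tighter of vitamin C/potassium) and each pair with both constraints tight.
carrots only: max(302/3, 2159/242) = 100.7 servings → $25.17.
spinach only: max(302/15, 2159/640) = 20.13 servings → $10.07.
orange only: max(302/71, 2159/232) = 9.306 servings → $3.26.
broccoli only: max(302/137, 2159/373) = 5.788 servings → $4.34.
carrots + spinach: the both-tight solution has a negative serving — not a feasible corner.
carrots + orange with both tight: 5.048 servings and 4.04 servings → $2.68.
carrots + broccoli with both tight: 5.717 servings and 2.079 servings → $2.99.
spinach + orange with both tight: 1.983 servings and 3.834 servings → $2.33.
spinach + broccoli with both tight: 2.231 servings and 1.96 servings → $2.59.
orange + broccoli with both targets exact would need a negative amount; discard.
Cheapest feasible corner: $2.33.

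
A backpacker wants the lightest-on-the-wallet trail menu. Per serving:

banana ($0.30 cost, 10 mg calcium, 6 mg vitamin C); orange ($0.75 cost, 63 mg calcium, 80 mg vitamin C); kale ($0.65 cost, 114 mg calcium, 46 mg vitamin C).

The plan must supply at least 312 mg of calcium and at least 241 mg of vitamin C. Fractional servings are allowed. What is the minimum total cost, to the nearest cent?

$2.60

Compare the cost at each extreme point of the feasible region.
banana only: max(312/10, 241/6) = 40.17 servings → $12.05.
orange only: max(312/63, 241/80) = 4.952 servings → $3.71.
kale only: max(312/114, 241/46) = 5.239 servings → $3.41.
banana + orange with both tight: 23.17 servings and 1.275 servings → $7.91.
banana + kale with both targets exact would need a negative amount; discard.
orange + kale with both tight: 2.109 servings and 1.571 servings → $2.60.
Cheapest feasible corner: $2.60.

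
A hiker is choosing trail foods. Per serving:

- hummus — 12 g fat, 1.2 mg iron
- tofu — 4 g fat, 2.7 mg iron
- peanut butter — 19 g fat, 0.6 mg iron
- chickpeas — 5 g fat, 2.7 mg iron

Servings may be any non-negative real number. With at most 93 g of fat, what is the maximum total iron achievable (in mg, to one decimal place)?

Iron per g fat: tofu 0.675, chickpeas 0.54, hummus 0.1, peanut butter 0.03158.
With no serving limits, spend the whole fat allowance on tofu: 93 g / 4 g × 2.7 mg = 62.8 mg.

62.8 mg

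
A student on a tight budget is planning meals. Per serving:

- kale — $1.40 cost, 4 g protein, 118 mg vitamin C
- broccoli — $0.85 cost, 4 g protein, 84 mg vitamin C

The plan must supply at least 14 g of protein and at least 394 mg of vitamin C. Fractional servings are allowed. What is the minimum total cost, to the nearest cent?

At the optimum either one food covers both requirements or two foods hit both targets exactly; no other combination can be cheaper.
kale only: max(14/4, 394/118) = 3.5 servings → $4.90.
broccoli only: max(14/4, 394/84) = 4.69 servings → $3.99.
kale + broccoli with both tight: 2.941 servings and 0.5588 servings → $4.59.
So the least-cost plan costs $3.99.

$3.99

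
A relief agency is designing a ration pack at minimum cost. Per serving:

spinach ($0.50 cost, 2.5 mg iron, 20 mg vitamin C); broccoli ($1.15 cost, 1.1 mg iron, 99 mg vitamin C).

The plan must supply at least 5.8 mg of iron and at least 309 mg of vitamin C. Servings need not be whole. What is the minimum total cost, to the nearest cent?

$3.87

A basic optimal solution has at most two foods positive. Try each food alone and each pair with both targets met exactly.
spinach only: max(5.8/2.5, 309/20) = 15.45 servings → $7.72.
broccoli only: max(5.8/1.1, 309/99) = 5.273 servings → $6.06.
spinach + broccoli with both tight: 1.039 servings and 2.911 servings → $3.87.
The minimum over all feasible corners is $3.87.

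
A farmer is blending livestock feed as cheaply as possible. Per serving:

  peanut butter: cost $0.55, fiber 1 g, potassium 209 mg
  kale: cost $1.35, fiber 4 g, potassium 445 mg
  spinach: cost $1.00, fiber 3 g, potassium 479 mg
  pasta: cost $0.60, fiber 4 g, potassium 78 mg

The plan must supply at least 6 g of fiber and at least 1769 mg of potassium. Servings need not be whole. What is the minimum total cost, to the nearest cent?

$3.69

peanut butter only: max(6/1, 1769/209) = 8.464 servings → $4.66.
kale only: max(6/4, 1769/445) = 3.975 servings → $5.37.
spinach only: max(6/3, 1769/479) = 3.693 servings → $3.69.
pasta only: max(6/4, 1769/78) = 22.68 servings → $13.61.
peanut butter + kale with both targets exact would need a negative amount; discard.
peanut butter + spinach: intersection lies outside the first quadrant.
peanut butter + pasta with both targets exact would need a negative amount; discard.
kale + spinach: intersection lies outside the first quadrant.
kale + pasta: intersection lies outside the first quadrant.
spinach + pasta: the both-tight solution has a negative serving — not a feasible corner.
Cheapest feasible corner: $3.69.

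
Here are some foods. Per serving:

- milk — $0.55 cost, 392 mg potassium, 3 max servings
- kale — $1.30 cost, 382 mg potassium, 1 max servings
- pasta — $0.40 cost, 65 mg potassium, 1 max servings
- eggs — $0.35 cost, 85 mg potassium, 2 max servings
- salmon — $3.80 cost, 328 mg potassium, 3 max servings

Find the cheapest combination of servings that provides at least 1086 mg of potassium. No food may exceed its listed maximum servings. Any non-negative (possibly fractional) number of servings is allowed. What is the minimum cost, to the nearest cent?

Cost per mg of potassium: milk $0.0014, kale $0.0034, eggs $0.0041, pasta $0.0062, salmon $0.0116.
Take 2.77 servings of milk: +1086.0 mg potassium for $1.52 (total $1.52, still need 0.0 mg).
Filling from the cheapest source first is optimal under one linear minimum: $1.52.

$1.52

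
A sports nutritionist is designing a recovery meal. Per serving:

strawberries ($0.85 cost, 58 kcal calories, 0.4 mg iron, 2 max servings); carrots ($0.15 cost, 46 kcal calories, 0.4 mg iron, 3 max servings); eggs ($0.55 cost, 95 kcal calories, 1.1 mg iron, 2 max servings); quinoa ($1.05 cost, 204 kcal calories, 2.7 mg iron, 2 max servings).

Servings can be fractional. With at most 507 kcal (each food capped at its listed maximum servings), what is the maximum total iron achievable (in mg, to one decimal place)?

6.5 mg

Iron per kcal: quinoa 0.01324, eggs 0.01158, carrots 0.008696, strawberries 0.006897.
Take 2 servings of quinoa: uses 408 kcal, +5.4 mg iron (running total 5.4 mg).
Take 1.042 servings of eggs: uses 99 kcal, +1.1 mg iron (running total 6.5 mg).
Greedy by best ratio exhausts the calories allowance optimally: 6.5 mg.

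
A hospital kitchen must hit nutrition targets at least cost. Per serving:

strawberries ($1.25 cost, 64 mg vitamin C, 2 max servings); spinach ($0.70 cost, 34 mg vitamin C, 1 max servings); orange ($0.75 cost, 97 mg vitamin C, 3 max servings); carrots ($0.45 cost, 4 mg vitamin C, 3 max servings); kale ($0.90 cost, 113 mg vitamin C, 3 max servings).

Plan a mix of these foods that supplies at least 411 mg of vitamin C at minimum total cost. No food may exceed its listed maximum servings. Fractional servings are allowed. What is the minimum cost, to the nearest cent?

$3.21

Cost per mg of vitamin C: orange $0.0077, kale $0.0080, strawberries $0.0195, spinach $0.0206, carrots $0.1125.
Take 3 servings of orange: +291.0 mg vitamin C for $2.25 (total $2.25, still need 120.0 mg).
Take 1.062 servings of kale: +120.0 mg vitamin C for $0.96 (total $3.21, still need 0.0 mg).
Filling from the cheapest source first is optimal under one linear minimum: $3.21.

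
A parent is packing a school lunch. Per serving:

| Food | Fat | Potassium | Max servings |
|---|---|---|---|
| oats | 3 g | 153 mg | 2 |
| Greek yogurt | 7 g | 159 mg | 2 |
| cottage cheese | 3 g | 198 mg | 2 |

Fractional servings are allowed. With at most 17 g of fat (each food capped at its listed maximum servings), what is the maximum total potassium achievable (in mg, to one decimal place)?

Potassium per g fat: cottage cheese 66, oats 51, Greek yogurt 22.71.
Take 2 servings of cottage cheese: uses 6 g fat, +396.0 mg potassium (running total 396.0 mg).
Take 2 servings of oats: uses 6 g fat, +306.0 mg potassium (running total 702.0 mg).
Take 0.7143 servings of Greek yogurt: uses 5 g fat, +113.6 mg potassium (running total 815.6 mg).
Greedy by best ratio exhausts the fat allowance optimally: 815.6 mg.

815.6 mg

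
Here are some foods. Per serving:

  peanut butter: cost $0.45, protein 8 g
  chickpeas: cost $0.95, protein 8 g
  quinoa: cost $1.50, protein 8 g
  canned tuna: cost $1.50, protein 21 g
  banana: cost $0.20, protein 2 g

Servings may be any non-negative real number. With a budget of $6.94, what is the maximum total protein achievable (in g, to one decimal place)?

Protein per dollar: peanut butter 17.78, canned tuna 14, banana 10, chickpeas 8.421, quinoa 5.333.
With no serving limits, spend the whole cost allowance on peanut butter: $6.94 / $0.45 × 8 g = 123.4 g.

123.4 g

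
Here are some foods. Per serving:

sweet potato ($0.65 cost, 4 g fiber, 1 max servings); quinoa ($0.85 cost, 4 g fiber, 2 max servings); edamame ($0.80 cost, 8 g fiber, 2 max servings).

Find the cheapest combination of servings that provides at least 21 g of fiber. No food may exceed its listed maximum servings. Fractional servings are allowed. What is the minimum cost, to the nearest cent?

Cost per g of fiber: edamame $0.1000, sweet potato $0.1625, quinoa $0.2125.
Take 2 servings of edamame: +16.0 g fiber for $1.60 (total $1.60, still need 5.0 g).
Take 1 serving of sweet potato: +4.0 g fiber for $0.65 (total $2.25, still need 1.0 g).
Take 0.25 servings of quinoa: +1.0 g fiber for $0.21 (total $2.46, still need 0.0 g).
Greedy by cheapest-per-g is optimal for a single linear constraint, so the minimum cost is $2.46.

$2.46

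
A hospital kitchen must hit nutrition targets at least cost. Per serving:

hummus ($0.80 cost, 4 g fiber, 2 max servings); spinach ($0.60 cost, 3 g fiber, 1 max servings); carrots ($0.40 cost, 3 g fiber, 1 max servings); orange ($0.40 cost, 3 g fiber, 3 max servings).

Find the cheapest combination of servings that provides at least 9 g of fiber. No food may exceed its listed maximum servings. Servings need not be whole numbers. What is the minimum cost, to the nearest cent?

Cost per g of fiber: carrots $0.1333, orange $0.1333, hummus $0.2000, spinach $0.2000.
Take 1 serving of carrots: +3.0 g fiber for $0.40 (total $0.40, still need 6.0 g).
Take 2 servings of orange: +6.0 g fiber for $0.80 (total $1.20, still need 0.0 g).
Filling from the cheapest source first is optimal under one linear minimum: $1.20.

$1.20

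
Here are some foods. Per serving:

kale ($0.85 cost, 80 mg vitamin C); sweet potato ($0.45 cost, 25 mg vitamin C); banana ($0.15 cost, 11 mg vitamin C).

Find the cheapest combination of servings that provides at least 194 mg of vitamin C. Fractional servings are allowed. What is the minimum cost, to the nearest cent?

$2.06

Cost per mg of vitamin C: kale $0.0106, banana $0.0136, sweet potato $0.0180.
With no serving limits, use only kale: 194 mg / 80 mg = 2.425 servings × $0.85 = $2.06.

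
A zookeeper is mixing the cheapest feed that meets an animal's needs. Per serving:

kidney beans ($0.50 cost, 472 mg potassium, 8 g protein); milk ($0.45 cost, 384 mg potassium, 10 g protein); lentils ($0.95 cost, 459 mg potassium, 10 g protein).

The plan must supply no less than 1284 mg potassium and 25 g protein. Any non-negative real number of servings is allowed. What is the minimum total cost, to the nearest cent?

$1.40

With two linear requirements the optimum uses one or two foods; enumerate the corners.
kidney beans only: max(1284/472, 25/8) = 3.125 servings → $1.56.
milk only: max(1284/384, 25/10) = 3.344 servings → $1.50.
lentils only: max(1284/459, 25/10) = 2.797 servings → $2.66.
kidney beans + milk with both tight: 1.966 servings and 0.9272 servings → $1.40.
kidney beans + lentils with both tight: 1.302 servings and 1.458 servings → $2.04.
milk + lentils: the both-tight solution has a negative serving — not a feasible corner.
Cheapest feasible corner: $1.40.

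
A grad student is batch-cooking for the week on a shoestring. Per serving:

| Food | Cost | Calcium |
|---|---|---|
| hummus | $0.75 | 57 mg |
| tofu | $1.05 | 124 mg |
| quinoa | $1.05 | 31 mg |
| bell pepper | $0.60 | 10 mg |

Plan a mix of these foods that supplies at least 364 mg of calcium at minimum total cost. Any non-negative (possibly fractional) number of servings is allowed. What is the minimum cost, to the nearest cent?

$3.08

Cost per mg of calcium: tofu $0.0085, hummus $0.0132, quinoa $0.0339, bell pepper $0.0600.
With no serving limits, use only tofu: 364 mg / 124 mg = 2.935 servings × $1.05 = $3.08.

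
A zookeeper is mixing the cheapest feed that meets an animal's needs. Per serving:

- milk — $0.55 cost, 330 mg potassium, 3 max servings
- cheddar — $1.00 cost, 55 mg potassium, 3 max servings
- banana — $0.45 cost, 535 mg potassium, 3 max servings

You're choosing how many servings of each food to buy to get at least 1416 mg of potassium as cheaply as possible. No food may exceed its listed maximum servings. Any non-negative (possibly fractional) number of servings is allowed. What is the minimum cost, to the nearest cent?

Cost per mg of potassium: banana $0.0008, milk $0.0017, cheddar $0.0182.
Take 2.647 servings of banana: +1416.0 mg potassium for $1.19 (total $1.19, still need 0.0 mg).
Greedy by cheapest-per-mg is optimal for a single linear constraint, so the minimum cost is $1.19.

$1.19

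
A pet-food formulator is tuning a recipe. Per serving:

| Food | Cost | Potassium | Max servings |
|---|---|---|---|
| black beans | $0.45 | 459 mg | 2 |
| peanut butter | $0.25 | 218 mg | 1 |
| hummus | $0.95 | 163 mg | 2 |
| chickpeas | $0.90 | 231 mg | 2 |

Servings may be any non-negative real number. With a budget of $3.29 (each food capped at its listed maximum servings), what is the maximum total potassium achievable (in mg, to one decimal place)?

Potassium per dollar: black beans 1020, peanut butter 872, chickpeas 256.7, hummus 171.6.
Take 2 servings of black beans: spends $0.90, +918.0 mg potassium (running total 918.0 mg).
Take 1 serving of peanut butter: spends $0.25, +218.0 mg potassium (running total 1136.0 mg).
Take 2 servings of chickpeas: spends $1.80, +462.0 mg potassium (running total 1598.0 mg).
Take 0.3579 servings of hummus: spends $0.34, +58.3 mg potassium (running total 1656.3 mg).
Filling greedily by potassium-per-dollar is optimal for one linear limit, giving 1656.3 mg.

1656.3 mg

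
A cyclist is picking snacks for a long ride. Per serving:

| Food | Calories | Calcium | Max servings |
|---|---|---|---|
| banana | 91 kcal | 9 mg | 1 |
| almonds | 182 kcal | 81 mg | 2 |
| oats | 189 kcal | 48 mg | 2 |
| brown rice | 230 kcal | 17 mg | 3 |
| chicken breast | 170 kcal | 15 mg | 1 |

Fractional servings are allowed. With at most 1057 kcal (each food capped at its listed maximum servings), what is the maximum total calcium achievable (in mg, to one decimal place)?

286.0 mg

Calcium per kcal: almonds 0.4451, oats 0.254, banana 0.0989, chicken breast 0.08824, brown rice 0.07391.
Take 2 servings of almonds: uses 364 kcal, +162.0 mg calcium (running total 162.0 mg).
Take 2 servings of oats: uses 378 kcal, +96.0 mg calcium (running total 258.0 mg).
Take 1 serving of banana: uses 91 kcal, +9.0 mg calcium (running total 267.0 mg).
Take 1 serving of chicken breast: uses 170 kcal, +15.0 mg calcium (running total 282.0 mg).
Take 0.2348 servings of brown rice: uses 54 kcal, +4.0 mg calcium (running total 286.0 mg).
Greedy by best ratio exhausts the calories allowance optimally: 286.0 mg.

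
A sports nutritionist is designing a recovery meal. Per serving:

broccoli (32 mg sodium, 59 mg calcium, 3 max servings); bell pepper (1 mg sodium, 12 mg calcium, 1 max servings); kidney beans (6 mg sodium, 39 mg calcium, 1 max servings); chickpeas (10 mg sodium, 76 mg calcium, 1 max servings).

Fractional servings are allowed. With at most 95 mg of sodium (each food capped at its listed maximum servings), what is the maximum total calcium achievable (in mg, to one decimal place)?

Calcium per mg sodium: bell pepper 12, chickpeas 7.6, kidney beans 6.5, broccoli 1.844.
Take 1 serving of bell pepper: uses 1 mg sodium, +12.0 mg calcium (running total 12.0 mg).
Take 1 serving of chickpeas: uses 10 mg sodium, +76.0 mg calcium (running total 88.0 mg).
Take 1 serving of kidney beans: uses 6 mg sodium, +39.0 mg calcium (running total 127.0 mg).
Take 2.438 servings of broccoli: uses 78 mg sodium, +143.8 mg calcium (running total 270.8 mg).
Filling greedily by calcium-per-mg sodium is optimal for one linear limit, giving 270.8 mg.

270.8 mg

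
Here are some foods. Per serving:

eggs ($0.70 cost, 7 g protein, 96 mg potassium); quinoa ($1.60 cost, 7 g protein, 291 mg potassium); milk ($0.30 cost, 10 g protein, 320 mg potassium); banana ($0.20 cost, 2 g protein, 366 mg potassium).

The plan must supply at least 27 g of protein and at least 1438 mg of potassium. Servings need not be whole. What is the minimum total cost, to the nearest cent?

eggs only: max(27/7, 1438/96) = 14.98 servings → $10.49.
quinoa only: max(27/7, 1438/291) = 4.942 servings → $7.91.
milk only: max(27/10, 1438/320) = 4.494 servings → $1.35.
banana only: max(27/2, 1438/366) = 13.5 servings → $2.70.
eggs + quinoa: intersection lies outside the first quadrant.
eggs + milk: the both-tight solution has a negative serving — not a feasible corner.
eggs + banana with both tight: 2.956 servings and 3.154 servings → $2.70.
quinoa + milk: the both-tight solution has a negative serving — not a feasible corner.
quinoa + banana with both tight: 3.538 servings and 1.116 servings → $5.88.
milk + banana with both tight: 2.32 servings and 1.901 servings → $1.08.
Cheapest feasible corner: $1.08.

$1.08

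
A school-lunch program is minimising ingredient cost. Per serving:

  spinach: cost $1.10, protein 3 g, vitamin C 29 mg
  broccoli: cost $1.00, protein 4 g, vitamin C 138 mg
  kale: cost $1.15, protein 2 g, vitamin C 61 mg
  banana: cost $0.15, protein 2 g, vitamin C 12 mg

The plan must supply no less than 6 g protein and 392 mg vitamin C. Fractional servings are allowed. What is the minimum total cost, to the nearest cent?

$2.84

spinach only: max(6/3, 392/29) = 13.52 servings → $14.87.
broccoli only: max(6/4, 392/138) = 2.841 servings → $2.84.
kale only: max(6/2, 392/61) = 6.426 servings → $7.39.
banana only: max(6/2, 392/12) = 32.67 servings → $4.90.
spinach + broccoli with both targets exact would need a negative amount; discard.
spinach + kale: intersection lies outside the first quadrant.
spinach + banana: intersection lies outside the first quadrant.
broccoli + kale: intersection lies outside the first quadrant.
broccoli + banana with both targets exact would need a negative amount; discard.
kale + banana with both targets exact would need a negative amount; discard.
So the least-cost plan costs $2.84.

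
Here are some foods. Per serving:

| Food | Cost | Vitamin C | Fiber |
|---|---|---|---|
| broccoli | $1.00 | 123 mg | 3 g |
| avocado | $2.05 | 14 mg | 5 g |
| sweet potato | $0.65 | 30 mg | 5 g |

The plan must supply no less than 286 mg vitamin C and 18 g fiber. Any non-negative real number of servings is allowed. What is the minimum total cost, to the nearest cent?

$3.37

For a min-cost LP with two ≥-constraints, a basic feasible solution has at most two positive variables.
broccoli only: max(286/123, 18/3) = 6 servings → $6.00.
avocado only: max(286/14, 18/5) = 20.43 servings → $41.88.
sweet potato only: max(286/30, 18/5) = 9.533 servings → $6.20.
broccoli + avocado with both tight: 2.056 servings and 2.366 servings → $6.91.
broccoli + sweet potato with both tight: 1.695 servings and 2.583 servings → $3.37.
avocado + sweet potato with both targets exact would need a negative amount; discard.
So the least-cost plan costs $3.37.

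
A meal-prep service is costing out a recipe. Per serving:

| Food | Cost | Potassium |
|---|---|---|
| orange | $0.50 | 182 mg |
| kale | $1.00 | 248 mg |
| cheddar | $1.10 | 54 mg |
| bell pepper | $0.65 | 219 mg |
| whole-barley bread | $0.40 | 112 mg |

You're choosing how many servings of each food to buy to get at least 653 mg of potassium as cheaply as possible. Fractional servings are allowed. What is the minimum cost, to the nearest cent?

Cost per mg of potassium: orange $0.0027, bell pepper $0.0030, whole-barley bread $0.0036, kale $0.0040, cheddar $0.0204.
With no serving limits, use only orange: 653 mg / 182 mg = 3.588 servings × $0.50 = $1.79.

$1.79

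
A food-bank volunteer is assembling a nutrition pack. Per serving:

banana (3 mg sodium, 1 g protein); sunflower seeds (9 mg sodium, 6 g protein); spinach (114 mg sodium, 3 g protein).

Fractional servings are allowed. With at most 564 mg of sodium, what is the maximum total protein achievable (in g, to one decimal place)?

376.0 g

Protein per mg sodium: sunflower seeds 0.6667, banana 0.3333, spinach 0.02632.
With no serving limits, spend the whole sodium allowance on sunflower seeds: 564 mg / 9 mg × 6 g = 376.0 g.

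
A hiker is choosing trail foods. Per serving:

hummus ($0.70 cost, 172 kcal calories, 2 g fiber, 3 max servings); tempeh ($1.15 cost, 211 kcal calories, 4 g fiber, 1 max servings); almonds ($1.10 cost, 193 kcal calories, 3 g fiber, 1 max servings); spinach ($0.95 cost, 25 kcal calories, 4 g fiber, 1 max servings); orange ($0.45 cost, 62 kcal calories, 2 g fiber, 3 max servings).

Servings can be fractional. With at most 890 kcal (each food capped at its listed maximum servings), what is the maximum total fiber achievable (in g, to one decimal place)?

Fiber per kcal: spinach 0.16, orange 0.03226, tempeh 0.01896, almonds 0.01554, hummus 0.01163.
Take 1 serving of spinach: uses 25 kcal, +4.0 g fiber (running total 4.0 g).
Take 3 servings of orange: uses 186 kcal, +6.0 g fiber (running total 10.0 g).
Take 1 serving of tempeh: uses 211 kcal, +4.0 g fiber (running total 14.0 g).
Take 1 serving of almonds: uses 193 kcal, +3.0 g fiber (running total 17.0 g).
Take 1.599 servings of hummus: uses 275 kcal, +3.2 g fiber (running total 20.2 g).
Filling greedily by fiber-per-kcal is optimal for one linear limit, giving 20.2 g.

20.2 g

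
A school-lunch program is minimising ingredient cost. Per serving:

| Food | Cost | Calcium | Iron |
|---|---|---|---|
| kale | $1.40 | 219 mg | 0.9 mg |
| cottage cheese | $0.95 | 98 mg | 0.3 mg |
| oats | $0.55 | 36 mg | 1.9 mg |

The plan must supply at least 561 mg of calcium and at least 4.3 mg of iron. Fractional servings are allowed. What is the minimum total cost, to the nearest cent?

$3.95

With two linear requirements the optimum uses one or two foods; enumerate the corners.
kale only: max(561/219, 4.3/0.9) = 4.778 servings → $6.69.
cottage cheese only: max(561/98, 4.3/0.3) = 14.33 servings → $13.62.
oats only: max(561/36, 4.3/1.9) = 15.58 servings → $8.57.
kale + cottage cheese: the both-tight solution has a negative serving — not a feasible corner.
kale + oats with both tight: 2.375 servings and 1.138 servings → $3.95.
cottage cheese + oats with both tight: 5.194 servings and 1.443 servings → $5.73.
The minimum over all feasible corners is $3.95.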